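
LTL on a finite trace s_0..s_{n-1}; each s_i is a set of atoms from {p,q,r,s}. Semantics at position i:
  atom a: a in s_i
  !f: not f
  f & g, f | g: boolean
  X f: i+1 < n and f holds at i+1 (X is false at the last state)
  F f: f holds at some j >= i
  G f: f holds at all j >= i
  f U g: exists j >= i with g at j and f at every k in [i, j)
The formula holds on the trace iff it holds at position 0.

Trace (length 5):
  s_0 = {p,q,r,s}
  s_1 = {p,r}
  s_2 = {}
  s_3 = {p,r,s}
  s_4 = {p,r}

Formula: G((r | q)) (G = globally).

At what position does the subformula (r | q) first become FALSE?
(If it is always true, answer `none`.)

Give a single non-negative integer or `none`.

Answer: 2

Derivation:
s_0={p,q,r,s}: (r | q)=True r=True q=True
s_1={p,r}: (r | q)=True r=True q=False
s_2={}: (r | q)=False r=False q=False
s_3={p,r,s}: (r | q)=True r=True q=False
s_4={p,r}: (r | q)=True r=True q=False
G((r | q)) holds globally = False
First violation at position 2.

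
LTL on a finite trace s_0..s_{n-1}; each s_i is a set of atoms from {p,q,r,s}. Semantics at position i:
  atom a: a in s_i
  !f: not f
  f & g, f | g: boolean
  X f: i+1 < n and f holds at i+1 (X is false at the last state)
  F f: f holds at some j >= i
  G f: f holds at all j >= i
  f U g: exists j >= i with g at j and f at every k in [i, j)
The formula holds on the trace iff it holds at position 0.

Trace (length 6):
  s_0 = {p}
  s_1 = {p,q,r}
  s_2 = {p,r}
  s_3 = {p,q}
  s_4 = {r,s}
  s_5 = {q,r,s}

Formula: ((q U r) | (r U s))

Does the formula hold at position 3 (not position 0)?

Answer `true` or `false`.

Answer: true

Derivation:
s_0={p}: ((q U r) | (r U s))=False (q U r)=False q=False r=False (r U s)=False s=False
s_1={p,q,r}: ((q U r) | (r U s))=True (q U r)=True q=True r=True (r U s)=False s=False
s_2={p,r}: ((q U r) | (r U s))=True (q U r)=True q=False r=True (r U s)=False s=False
s_3={p,q}: ((q U r) | (r U s))=True (q U r)=True q=True r=False (r U s)=False s=False
s_4={r,s}: ((q U r) | (r U s))=True (q U r)=True q=False r=True (r U s)=True s=True
s_5={q,r,s}: ((q U r) | (r U s))=True (q U r)=True q=True r=True (r U s)=True s=True
Evaluating at position 3: result = True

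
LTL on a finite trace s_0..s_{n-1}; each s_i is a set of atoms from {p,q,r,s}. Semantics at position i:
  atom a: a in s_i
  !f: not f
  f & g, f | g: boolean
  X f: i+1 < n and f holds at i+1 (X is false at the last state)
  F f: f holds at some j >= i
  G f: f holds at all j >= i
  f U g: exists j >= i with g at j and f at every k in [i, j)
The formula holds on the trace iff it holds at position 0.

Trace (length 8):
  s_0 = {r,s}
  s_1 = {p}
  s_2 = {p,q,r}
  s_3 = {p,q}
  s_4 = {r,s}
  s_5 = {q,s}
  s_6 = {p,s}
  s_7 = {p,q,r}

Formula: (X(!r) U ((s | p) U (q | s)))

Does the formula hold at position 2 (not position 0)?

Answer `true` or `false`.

s_0={r,s}: (X(!r) U ((s | p) U (q | s)))=True X(!r)=True !r=False r=True ((s | p) U (q | s))=True (s | p)=True s=True p=False (q | s)=True q=False
s_1={p}: (X(!r) U ((s | p) U (q | s)))=True X(!r)=False !r=True r=False ((s | p) U (q | s))=True (s | p)=True s=False p=True (q | s)=False q=False
s_2={p,q,r}: (X(!r) U ((s | p) U (q | s)))=True X(!r)=True !r=False r=True ((s | p) U (q | s))=True (s | p)=True s=False p=True (q | s)=True q=True
s_3={p,q}: (X(!r) U ((s | p) U (q | s)))=True X(!r)=False !r=True r=False ((s | p) U (q | s))=True (s | p)=True s=False p=True (q | s)=True q=True
s_4={r,s}: (X(!r) U ((s | p) U (q | s)))=True X(!r)=True !r=False r=True ((s | p) U (q | s))=True (s | p)=True s=True p=False (q | s)=True q=False
s_5={q,s}: (X(!r) U ((s | p) U (q | s)))=True X(!r)=True !r=True r=False ((s | p) U (q | s))=True (s | p)=True s=True p=False (q | s)=True q=True
s_6={p,s}: (X(!r) U ((s | p) U (q | s)))=True X(!r)=False !r=True r=False ((s | p) U (q | s))=True (s | p)=True s=True p=True (q | s)=True q=False
s_7={p,q,r}: (X(!r) U ((s | p) U (q | s)))=True X(!r)=False !r=False r=True ((s | p) U (q | s))=True (s | p)=True s=False p=True (q | s)=True q=True
Evaluating at position 2: result = True

Answer: true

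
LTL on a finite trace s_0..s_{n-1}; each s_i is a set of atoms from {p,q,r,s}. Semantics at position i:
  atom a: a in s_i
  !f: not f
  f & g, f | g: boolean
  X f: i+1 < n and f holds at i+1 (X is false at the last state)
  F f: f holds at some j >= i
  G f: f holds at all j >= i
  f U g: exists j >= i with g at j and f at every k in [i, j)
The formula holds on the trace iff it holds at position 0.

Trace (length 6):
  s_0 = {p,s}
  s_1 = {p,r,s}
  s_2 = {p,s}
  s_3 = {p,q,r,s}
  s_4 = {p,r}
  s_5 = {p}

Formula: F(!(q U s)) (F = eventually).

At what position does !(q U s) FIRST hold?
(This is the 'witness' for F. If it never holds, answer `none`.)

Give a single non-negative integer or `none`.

s_0={p,s}: !(q U s)=False (q U s)=True q=False s=True
s_1={p,r,s}: !(q U s)=False (q U s)=True q=False s=True
s_2={p,s}: !(q U s)=False (q U s)=True q=False s=True
s_3={p,q,r,s}: !(q U s)=False (q U s)=True q=True s=True
s_4={p,r}: !(q U s)=True (q U s)=False q=False s=False
s_5={p}: !(q U s)=True (q U s)=False q=False s=False
F(!(q U s)) holds; first witness at position 4.

Answer: 4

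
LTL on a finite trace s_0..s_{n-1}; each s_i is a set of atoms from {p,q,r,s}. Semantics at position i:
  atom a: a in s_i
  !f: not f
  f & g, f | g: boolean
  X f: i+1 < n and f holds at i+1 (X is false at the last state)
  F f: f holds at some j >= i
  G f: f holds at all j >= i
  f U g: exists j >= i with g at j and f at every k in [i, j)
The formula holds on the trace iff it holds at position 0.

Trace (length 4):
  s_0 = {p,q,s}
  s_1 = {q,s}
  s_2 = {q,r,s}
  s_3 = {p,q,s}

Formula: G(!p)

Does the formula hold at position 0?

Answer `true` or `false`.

Answer: false

Derivation:
s_0={p,q,s}: G(!p)=False !p=False p=True
s_1={q,s}: G(!p)=False !p=True p=False
s_2={q,r,s}: G(!p)=False !p=True p=False
s_3={p,q,s}: G(!p)=False !p=False p=True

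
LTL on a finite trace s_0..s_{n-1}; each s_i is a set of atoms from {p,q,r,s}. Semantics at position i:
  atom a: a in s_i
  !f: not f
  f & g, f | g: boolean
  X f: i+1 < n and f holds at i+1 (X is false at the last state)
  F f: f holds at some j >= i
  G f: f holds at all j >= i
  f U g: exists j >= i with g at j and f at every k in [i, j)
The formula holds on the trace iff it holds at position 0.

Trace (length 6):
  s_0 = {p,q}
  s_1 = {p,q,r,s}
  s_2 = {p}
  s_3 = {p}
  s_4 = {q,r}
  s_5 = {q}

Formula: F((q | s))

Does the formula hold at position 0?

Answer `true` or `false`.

Answer: true

Derivation:
s_0={p,q}: F((q | s))=True (q | s)=True q=True s=False
s_1={p,q,r,s}: F((q | s))=True (q | s)=True q=True s=True
s_2={p}: F((q | s))=True (q | s)=False q=False s=False
s_3={p}: F((q | s))=True (q | s)=False q=False s=False
s_4={q,r}: F((q | s))=True (q | s)=True q=True s=False
s_5={q}: F((q | s))=True (q | s)=True q=True s=False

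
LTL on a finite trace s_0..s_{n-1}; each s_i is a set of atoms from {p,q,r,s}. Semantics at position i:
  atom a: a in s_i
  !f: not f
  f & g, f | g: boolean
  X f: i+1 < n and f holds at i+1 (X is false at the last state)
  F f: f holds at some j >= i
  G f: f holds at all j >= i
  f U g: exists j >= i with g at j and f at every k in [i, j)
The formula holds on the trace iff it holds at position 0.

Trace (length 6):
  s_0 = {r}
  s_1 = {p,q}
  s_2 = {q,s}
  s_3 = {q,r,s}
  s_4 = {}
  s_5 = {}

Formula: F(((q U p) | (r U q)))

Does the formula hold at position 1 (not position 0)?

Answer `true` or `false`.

s_0={r}: F(((q U p) | (r U q)))=True ((q U p) | (r U q))=True (q U p)=False q=False p=False (r U q)=True r=True
s_1={p,q}: F(((q U p) | (r U q)))=True ((q U p) | (r U q))=True (q U p)=True q=True p=True (r U q)=True r=False
s_2={q,s}: F(((q U p) | (r U q)))=True ((q U p) | (r U q))=True (q U p)=False q=True p=False (r U q)=True r=False
s_3={q,r,s}: F(((q U p) | (r U q)))=True ((q U p) | (r U q))=True (q U p)=False q=True p=False (r U q)=True r=True
s_4={}: F(((q U p) | (r U q)))=False ((q U p) | (r U q))=False (q U p)=False q=False p=False (r U q)=False r=False
s_5={}: F(((q U p) | (r U q)))=False ((q U p) | (r U q))=False (q U p)=False q=False p=False (r U q)=False r=False
Evaluating at position 1: result = True

Answer: true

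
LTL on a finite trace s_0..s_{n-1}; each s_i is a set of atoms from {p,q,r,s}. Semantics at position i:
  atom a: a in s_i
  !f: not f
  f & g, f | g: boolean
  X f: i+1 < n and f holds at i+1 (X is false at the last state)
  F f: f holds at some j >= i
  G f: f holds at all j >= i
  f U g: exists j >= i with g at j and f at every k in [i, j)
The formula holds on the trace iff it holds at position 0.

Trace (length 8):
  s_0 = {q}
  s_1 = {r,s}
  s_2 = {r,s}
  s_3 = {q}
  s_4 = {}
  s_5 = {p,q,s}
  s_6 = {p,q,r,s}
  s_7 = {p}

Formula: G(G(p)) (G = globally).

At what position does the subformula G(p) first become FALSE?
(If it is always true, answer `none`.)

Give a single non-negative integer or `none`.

Answer: 0

Derivation:
s_0={q}: G(p)=False p=False
s_1={r,s}: G(p)=False p=False
s_2={r,s}: G(p)=False p=False
s_3={q}: G(p)=False p=False
s_4={}: G(p)=False p=False
s_5={p,q,s}: G(p)=True p=True
s_6={p,q,r,s}: G(p)=True p=True
s_7={p}: G(p)=True p=True
G(G(p)) holds globally = False
First violation at position 0.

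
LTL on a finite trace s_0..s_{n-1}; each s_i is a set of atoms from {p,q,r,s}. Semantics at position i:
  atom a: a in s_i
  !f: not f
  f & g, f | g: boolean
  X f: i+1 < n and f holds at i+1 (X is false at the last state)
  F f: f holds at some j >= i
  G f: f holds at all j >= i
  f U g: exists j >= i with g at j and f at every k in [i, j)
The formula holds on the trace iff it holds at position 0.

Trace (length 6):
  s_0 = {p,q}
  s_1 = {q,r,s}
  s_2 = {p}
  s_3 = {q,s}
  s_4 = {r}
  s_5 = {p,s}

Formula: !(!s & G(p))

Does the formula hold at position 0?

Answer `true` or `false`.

Answer: true

Derivation:
s_0={p,q}: !(!s & G(p))=True (!s & G(p))=False !s=True s=False G(p)=False p=True
s_1={q,r,s}: !(!s & G(p))=True (!s & G(p))=False !s=False s=True G(p)=False p=False
s_2={p}: !(!s & G(p))=True (!s & G(p))=False !s=True s=False G(p)=False p=True
s_3={q,s}: !(!s & G(p))=True (!s & G(p))=False !s=False s=True G(p)=False p=False
s_4={r}: !(!s & G(p))=True (!s & G(p))=False !s=True s=False G(p)=False p=False
s_5={p,s}: !(!s & G(p))=True (!s & G(p))=False !s=False s=True G(p)=True p=True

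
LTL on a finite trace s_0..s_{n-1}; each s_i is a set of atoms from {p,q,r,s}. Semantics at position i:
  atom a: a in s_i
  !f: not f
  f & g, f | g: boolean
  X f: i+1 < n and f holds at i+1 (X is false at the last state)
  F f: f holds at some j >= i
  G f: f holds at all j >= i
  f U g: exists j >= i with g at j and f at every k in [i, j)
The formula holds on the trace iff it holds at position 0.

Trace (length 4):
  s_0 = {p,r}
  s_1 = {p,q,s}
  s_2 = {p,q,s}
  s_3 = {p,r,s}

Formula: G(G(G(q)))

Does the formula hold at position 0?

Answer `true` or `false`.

Answer: false

Derivation:
s_0={p,r}: G(G(G(q)))=False G(G(q))=False G(q)=False q=False
s_1={p,q,s}: G(G(G(q)))=False G(G(q))=False G(q)=False q=True
s_2={p,q,s}: G(G(G(q)))=False G(G(q))=False G(q)=False q=True
s_3={p,r,s}: G(G(G(q)))=False G(G(q))=False G(q)=False q=False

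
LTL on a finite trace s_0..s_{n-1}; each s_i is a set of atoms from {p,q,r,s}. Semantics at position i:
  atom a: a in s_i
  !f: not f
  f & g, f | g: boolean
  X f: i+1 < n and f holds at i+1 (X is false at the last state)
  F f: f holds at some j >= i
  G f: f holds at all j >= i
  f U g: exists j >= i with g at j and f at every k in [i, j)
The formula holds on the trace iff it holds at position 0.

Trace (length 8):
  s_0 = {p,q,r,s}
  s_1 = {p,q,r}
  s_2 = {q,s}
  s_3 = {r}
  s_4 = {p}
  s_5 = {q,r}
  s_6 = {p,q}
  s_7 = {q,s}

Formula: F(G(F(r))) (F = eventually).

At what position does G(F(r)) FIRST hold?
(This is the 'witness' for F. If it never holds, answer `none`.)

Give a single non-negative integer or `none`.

s_0={p,q,r,s}: G(F(r))=False F(r)=True r=True
s_1={p,q,r}: G(F(r))=False F(r)=True r=True
s_2={q,s}: G(F(r))=False F(r)=True r=False
s_3={r}: G(F(r))=False F(r)=True r=True
s_4={p}: G(F(r))=False F(r)=True r=False
s_5={q,r}: G(F(r))=False F(r)=True r=True
s_6={p,q}: G(F(r))=False F(r)=False r=False
s_7={q,s}: G(F(r))=False F(r)=False r=False
F(G(F(r))) does not hold (no witness exists).

Answer: none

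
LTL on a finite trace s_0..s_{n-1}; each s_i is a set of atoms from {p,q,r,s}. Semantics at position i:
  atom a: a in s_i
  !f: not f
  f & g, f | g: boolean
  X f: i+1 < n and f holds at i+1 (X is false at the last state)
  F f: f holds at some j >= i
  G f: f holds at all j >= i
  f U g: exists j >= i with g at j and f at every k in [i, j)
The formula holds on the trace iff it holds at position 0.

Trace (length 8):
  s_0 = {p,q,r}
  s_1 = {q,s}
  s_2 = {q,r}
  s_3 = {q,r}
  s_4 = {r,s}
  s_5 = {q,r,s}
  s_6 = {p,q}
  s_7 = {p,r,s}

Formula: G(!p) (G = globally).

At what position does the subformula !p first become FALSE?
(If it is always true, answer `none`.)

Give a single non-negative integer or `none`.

s_0={p,q,r}: !p=False p=True
s_1={q,s}: !p=True p=False
s_2={q,r}: !p=True p=False
s_3={q,r}: !p=True p=False
s_4={r,s}: !p=True p=False
s_5={q,r,s}: !p=True p=False
s_6={p,q}: !p=False p=True
s_7={p,r,s}: !p=False p=True
G(!p) holds globally = False
First violation at position 0.

Answer: 0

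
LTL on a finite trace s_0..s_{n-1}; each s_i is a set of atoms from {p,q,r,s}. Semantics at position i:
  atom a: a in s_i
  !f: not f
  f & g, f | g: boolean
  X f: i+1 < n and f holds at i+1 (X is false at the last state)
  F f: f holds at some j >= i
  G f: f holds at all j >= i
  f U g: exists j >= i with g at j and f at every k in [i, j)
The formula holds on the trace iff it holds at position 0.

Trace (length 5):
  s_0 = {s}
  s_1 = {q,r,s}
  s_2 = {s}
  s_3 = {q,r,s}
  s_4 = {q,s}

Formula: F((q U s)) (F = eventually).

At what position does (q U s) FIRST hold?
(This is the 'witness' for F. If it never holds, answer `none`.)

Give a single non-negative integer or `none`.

Answer: 0

Derivation:
s_0={s}: (q U s)=True q=False s=True
s_1={q,r,s}: (q U s)=True q=True s=True
s_2={s}: (q U s)=True q=False s=True
s_3={q,r,s}: (q U s)=True q=True s=True
s_4={q,s}: (q U s)=True q=True s=True
F((q U s)) holds; first witness at position 0.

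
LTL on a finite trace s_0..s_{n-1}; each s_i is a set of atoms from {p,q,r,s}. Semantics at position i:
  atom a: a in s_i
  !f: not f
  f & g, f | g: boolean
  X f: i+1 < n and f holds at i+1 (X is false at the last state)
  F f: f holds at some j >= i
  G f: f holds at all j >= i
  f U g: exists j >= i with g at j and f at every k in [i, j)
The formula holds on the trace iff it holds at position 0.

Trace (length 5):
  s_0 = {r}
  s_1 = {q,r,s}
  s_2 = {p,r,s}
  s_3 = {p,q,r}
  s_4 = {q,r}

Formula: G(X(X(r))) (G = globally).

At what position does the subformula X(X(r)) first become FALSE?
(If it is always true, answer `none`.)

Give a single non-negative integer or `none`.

s_0={r}: X(X(r))=True X(r)=True r=True
s_1={q,r,s}: X(X(r))=True X(r)=True r=True
s_2={p,r,s}: X(X(r))=True X(r)=True r=True
s_3={p,q,r}: X(X(r))=False X(r)=True r=True
s_4={q,r}: X(X(r))=False X(r)=False r=True
G(X(X(r))) holds globally = False
First violation at position 3.

Answer: 3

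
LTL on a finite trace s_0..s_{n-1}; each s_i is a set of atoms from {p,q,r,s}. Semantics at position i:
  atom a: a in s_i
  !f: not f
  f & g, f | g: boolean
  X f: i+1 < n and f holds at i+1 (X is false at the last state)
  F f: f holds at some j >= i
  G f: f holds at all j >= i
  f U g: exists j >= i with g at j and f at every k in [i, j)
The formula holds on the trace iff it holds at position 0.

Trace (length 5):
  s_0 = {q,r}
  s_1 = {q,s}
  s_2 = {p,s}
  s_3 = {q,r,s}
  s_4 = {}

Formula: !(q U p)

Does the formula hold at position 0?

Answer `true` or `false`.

s_0={q,r}: !(q U p)=False (q U p)=True q=True p=False
s_1={q,s}: !(q U p)=False (q U p)=True q=True p=False
s_2={p,s}: !(q U p)=False (q U p)=True q=False p=True
s_3={q,r,s}: !(q U p)=True (q U p)=False q=True p=False
s_4={}: !(q U p)=True (q U p)=False q=False p=False

Answer: false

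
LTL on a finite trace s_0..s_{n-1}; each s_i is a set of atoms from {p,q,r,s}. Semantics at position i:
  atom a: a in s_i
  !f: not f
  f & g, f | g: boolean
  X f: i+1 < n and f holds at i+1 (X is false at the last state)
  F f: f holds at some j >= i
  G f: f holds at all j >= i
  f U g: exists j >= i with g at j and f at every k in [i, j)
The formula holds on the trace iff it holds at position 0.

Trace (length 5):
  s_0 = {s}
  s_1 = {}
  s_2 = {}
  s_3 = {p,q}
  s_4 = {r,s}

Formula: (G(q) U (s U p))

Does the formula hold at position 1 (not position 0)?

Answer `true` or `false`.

Answer: false

Derivation:
s_0={s}: (G(q) U (s U p))=False G(q)=False q=False (s U p)=False s=True p=False
s_1={}: (G(q) U (s U p))=False G(q)=False q=False (s U p)=False s=False p=False
s_2={}: (G(q) U (s U p))=False G(q)=False q=False (s U p)=False s=False p=False
s_3={p,q}: (G(q) U (s U p))=True G(q)=False q=True (s U p)=True s=False p=True
s_4={r,s}: (G(q) U (s U p))=False G(q)=False q=False (s U p)=False s=True p=False
Evaluating at position 1: result = False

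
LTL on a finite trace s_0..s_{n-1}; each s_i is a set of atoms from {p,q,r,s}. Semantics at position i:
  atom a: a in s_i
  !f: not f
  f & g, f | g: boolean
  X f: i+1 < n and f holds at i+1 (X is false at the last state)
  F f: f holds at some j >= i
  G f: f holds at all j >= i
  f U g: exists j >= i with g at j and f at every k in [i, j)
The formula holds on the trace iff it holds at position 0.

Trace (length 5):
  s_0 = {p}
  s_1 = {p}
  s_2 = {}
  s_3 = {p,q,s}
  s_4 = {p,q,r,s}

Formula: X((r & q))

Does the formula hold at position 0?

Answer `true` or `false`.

s_0={p}: X((r & q))=False (r & q)=False r=False q=False
s_1={p}: X((r & q))=False (r & q)=False r=False q=False
s_2={}: X((r & q))=False (r & q)=False r=False q=False
s_3={p,q,s}: X((r & q))=True (r & q)=False r=False q=True
s_4={p,q,r,s}: X((r & q))=False (r & q)=True r=True q=True

Answer: false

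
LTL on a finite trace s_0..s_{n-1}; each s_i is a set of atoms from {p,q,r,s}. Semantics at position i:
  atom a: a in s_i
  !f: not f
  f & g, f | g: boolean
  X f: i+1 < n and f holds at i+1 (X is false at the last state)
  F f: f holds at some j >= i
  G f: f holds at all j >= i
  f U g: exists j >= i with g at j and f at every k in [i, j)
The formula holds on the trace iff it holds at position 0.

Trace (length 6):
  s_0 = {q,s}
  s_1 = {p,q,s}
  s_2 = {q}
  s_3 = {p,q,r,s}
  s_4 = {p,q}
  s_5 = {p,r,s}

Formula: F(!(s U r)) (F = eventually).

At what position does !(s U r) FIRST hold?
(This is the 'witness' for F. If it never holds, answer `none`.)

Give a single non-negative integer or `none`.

Answer: 0

Derivation:
s_0={q,s}: !(s U r)=True (s U r)=False s=True r=False
s_1={p,q,s}: !(s U r)=True (s U r)=False s=True r=False
s_2={q}: !(s U r)=True (s U r)=False s=False r=False
s_3={p,q,r,s}: !(s U r)=False (s U r)=True s=True r=True
s_4={p,q}: !(s U r)=True (s U r)=False s=False r=False
s_5={p,r,s}: !(s U r)=False (s U r)=True s=True r=True
F(!(s U r)) holds; first witness at position 0.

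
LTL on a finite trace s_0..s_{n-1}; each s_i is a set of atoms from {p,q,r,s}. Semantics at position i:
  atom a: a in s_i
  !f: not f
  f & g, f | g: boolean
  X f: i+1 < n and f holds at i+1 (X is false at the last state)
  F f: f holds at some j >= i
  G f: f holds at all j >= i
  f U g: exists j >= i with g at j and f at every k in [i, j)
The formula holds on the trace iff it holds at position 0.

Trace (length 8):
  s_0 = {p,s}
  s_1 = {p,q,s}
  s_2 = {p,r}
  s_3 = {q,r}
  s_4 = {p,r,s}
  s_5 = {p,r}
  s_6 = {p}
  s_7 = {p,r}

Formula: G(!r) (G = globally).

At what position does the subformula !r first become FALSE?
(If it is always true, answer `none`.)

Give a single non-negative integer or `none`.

Answer: 2

Derivation:
s_0={p,s}: !r=True r=False
s_1={p,q,s}: !r=True r=False
s_2={p,r}: !r=False r=True
s_3={q,r}: !r=False r=True
s_4={p,r,s}: !r=False r=True
s_5={p,r}: !r=False r=True
s_6={p}: !r=True r=False
s_7={p,r}: !r=False r=True
G(!r) holds globally = False
First violation at position 2.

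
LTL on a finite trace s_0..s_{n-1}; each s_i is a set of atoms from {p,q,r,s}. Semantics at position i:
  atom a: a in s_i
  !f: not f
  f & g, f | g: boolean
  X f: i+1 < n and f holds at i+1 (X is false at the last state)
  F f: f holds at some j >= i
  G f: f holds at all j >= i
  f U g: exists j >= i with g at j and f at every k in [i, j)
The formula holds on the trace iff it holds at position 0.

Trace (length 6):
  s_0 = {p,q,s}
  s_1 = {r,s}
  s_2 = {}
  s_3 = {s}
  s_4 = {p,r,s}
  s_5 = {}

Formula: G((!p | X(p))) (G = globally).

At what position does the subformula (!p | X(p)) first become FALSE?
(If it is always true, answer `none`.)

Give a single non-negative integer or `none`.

s_0={p,q,s}: (!p | X(p))=False !p=False p=True X(p)=False
s_1={r,s}: (!p | X(p))=True !p=True p=False X(p)=False
s_2={}: (!p | X(p))=True !p=True p=False X(p)=False
s_3={s}: (!p | X(p))=True !p=True p=False X(p)=True
s_4={p,r,s}: (!p | X(p))=False !p=False p=True X(p)=False
s_5={}: (!p | X(p))=True !p=True p=False X(p)=False
G((!p | X(p))) holds globally = False
First violation at position 0.

Answer: 0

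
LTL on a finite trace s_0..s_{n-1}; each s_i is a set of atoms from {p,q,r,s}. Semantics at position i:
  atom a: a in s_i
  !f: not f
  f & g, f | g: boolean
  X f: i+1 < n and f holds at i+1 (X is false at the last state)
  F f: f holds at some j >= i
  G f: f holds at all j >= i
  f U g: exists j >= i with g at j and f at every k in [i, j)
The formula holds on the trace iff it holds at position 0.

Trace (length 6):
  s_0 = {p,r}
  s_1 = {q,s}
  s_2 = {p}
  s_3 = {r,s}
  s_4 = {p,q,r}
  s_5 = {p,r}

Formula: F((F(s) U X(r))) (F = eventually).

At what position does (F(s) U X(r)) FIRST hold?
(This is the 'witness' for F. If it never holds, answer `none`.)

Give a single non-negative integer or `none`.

Answer: 0

Derivation:
s_0={p,r}: (F(s) U X(r))=True F(s)=True s=False X(r)=False r=True
s_1={q,s}: (F(s) U X(r))=True F(s)=True s=True X(r)=False r=False
s_2={p}: (F(s) U X(r))=True F(s)=True s=False X(r)=True r=False
s_3={r,s}: (F(s) U X(r))=True F(s)=True s=True X(r)=True r=True
s_4={p,q,r}: (F(s) U X(r))=True F(s)=False s=False X(r)=True r=True
s_5={p,r}: (F(s) U X(r))=False F(s)=False s=False X(r)=False r=True
F((F(s) U X(r))) holds; first witness at position 0.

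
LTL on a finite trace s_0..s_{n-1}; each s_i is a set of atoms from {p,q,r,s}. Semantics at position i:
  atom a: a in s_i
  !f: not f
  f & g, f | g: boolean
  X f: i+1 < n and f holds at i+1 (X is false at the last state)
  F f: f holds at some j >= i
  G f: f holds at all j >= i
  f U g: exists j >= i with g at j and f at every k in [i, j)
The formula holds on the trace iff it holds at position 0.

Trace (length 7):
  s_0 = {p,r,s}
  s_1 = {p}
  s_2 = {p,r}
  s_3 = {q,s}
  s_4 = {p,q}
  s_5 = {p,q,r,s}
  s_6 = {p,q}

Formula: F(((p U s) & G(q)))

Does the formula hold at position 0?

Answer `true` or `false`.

s_0={p,r,s}: F(((p U s) & G(q)))=True ((p U s) & G(q))=False (p U s)=True p=True s=True G(q)=False q=False
s_1={p}: F(((p U s) & G(q)))=True ((p U s) & G(q))=False (p U s)=True p=True s=False G(q)=False q=False
s_2={p,r}: F(((p U s) & G(q)))=True ((p U s) & G(q))=False (p U s)=True p=True s=False G(q)=False q=False
s_3={q,s}: F(((p U s) & G(q)))=True ((p U s) & G(q))=True (p U s)=True p=False s=True G(q)=True q=True
s_4={p,q}: F(((p U s) & G(q)))=True ((p U s) & G(q))=True (p U s)=True p=True s=False G(q)=True q=True
s_5={p,q,r,s}: F(((p U s) & G(q)))=True ((p U s) & G(q))=True (p U s)=True p=True s=True G(q)=True q=True
s_6={p,q}: F(((p U s) & G(q)))=False ((p U s) & G(q))=False (p U s)=False p=True s=False G(q)=True q=True

Answer: true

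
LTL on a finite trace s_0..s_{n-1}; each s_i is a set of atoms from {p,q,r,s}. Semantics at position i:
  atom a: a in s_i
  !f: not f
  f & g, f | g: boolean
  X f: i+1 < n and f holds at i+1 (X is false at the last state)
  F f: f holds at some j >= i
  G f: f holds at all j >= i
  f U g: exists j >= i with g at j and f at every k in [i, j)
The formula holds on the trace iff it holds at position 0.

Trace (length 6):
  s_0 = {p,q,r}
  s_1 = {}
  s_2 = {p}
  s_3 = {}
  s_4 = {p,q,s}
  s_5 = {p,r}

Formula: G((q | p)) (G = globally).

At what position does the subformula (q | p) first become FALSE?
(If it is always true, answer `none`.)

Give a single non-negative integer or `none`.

s_0={p,q,r}: (q | p)=True q=True p=True
s_1={}: (q | p)=False q=False p=False
s_2={p}: (q | p)=True q=False p=True
s_3={}: (q | p)=False q=False p=False
s_4={p,q,s}: (q | p)=True q=True p=True
s_5={p,r}: (q | p)=True q=False p=True
G((q | p)) holds globally = False
First violation at position 1.

Answer: 1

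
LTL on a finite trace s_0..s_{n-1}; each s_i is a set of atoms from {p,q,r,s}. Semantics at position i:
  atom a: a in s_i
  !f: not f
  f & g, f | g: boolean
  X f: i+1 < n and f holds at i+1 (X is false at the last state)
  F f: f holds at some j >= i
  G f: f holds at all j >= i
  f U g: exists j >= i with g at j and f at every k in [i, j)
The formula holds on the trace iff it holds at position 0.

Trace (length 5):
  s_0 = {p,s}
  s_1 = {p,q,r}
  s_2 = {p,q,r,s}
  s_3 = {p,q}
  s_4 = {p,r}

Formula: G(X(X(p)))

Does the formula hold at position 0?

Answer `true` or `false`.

s_0={p,s}: G(X(X(p)))=False X(X(p))=True X(p)=True p=True
s_1={p,q,r}: G(X(X(p)))=False X(X(p))=True X(p)=True p=True
s_2={p,q,r,s}: G(X(X(p)))=False X(X(p))=True X(p)=True p=True
s_3={p,q}: G(X(X(p)))=False X(X(p))=False X(p)=True p=True
s_4={p,r}: G(X(X(p)))=False X(X(p))=False X(p)=False p=True

Answer: false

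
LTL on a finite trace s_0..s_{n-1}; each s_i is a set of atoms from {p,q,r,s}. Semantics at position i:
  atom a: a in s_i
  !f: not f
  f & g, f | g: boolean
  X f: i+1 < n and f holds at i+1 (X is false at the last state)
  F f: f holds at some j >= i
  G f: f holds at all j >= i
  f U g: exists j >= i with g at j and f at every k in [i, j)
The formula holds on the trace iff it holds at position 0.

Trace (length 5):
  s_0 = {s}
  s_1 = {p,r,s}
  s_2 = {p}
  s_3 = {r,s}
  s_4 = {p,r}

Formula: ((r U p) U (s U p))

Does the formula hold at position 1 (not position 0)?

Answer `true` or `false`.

s_0={s}: ((r U p) U (s U p))=True (r U p)=False r=False p=False (s U p)=True s=True
s_1={p,r,s}: ((r U p) U (s U p))=True (r U p)=True r=True p=True (s U p)=True s=True
s_2={p}: ((r U p) U (s U p))=True (r U p)=True r=False p=True (s U p)=True s=False
s_3={r,s}: ((r U p) U (s U p))=True (r U p)=True r=True p=False (s U p)=True s=True
s_4={p,r}: ((r U p) U (s U p))=True (r U p)=True r=True p=True (s U p)=True s=False
Evaluating at position 1: result = True

Answer: true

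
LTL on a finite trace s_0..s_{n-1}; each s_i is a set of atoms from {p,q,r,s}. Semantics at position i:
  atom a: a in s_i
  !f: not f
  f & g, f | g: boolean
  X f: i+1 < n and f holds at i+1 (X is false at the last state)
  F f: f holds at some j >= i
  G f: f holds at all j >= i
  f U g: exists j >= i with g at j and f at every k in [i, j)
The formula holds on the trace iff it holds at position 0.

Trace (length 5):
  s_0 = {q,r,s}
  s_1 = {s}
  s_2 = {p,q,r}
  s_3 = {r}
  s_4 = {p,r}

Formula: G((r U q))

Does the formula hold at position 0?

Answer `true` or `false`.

s_0={q,r,s}: G((r U q))=False (r U q)=True r=True q=True
s_1={s}: G((r U q))=False (r U q)=False r=False q=False
s_2={p,q,r}: G((r U q))=False (r U q)=True r=True q=True
s_3={r}: G((r U q))=False (r U q)=False r=True q=False
s_4={p,r}: G((r U q))=False (r U q)=False r=True q=False

Answer: false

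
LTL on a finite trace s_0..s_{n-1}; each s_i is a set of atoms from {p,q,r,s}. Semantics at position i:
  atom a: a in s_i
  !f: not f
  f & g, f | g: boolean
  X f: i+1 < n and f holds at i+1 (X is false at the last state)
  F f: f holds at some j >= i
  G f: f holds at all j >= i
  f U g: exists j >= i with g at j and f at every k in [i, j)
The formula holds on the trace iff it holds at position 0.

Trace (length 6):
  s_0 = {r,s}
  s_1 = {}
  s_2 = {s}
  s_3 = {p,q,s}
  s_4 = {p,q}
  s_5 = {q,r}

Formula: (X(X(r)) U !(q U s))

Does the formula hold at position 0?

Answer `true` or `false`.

s_0={r,s}: (X(X(r)) U !(q U s))=False X(X(r))=False X(r)=False r=True !(q U s)=False (q U s)=True q=False s=True
s_1={}: (X(X(r)) U !(q U s))=True X(X(r))=False X(r)=False r=False !(q U s)=True (q U s)=False q=False s=False
s_2={s}: (X(X(r)) U !(q U s))=False X(X(r))=False X(r)=False r=False !(q U s)=False (q U s)=True q=False s=True
s_3={p,q,s}: (X(X(r)) U !(q U s))=True X(X(r))=True X(r)=False r=False !(q U s)=False (q U s)=True q=True s=True
s_4={p,q}: (X(X(r)) U !(q U s))=True X(X(r))=False X(r)=True r=False !(q U s)=True (q U s)=False q=True s=False
s_5={q,r}: (X(X(r)) U !(q U s))=True X(X(r))=False X(r)=False r=True !(q U s)=True (q U s)=False q=True s=False

Answer: false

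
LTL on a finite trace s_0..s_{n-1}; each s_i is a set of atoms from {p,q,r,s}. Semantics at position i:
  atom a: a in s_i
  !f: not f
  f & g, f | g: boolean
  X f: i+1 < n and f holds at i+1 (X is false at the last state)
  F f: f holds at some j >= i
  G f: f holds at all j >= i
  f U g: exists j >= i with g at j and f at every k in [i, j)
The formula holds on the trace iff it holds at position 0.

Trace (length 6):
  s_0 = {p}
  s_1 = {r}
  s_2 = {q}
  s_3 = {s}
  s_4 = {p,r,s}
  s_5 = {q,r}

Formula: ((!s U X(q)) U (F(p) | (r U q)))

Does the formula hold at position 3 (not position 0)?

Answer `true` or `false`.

s_0={p}: ((!s U X(q)) U (F(p) | (r U q)))=True (!s U X(q))=True !s=True s=False X(q)=False q=False (F(p) | (r U q))=True F(p)=True p=True (r U q)=False r=False
s_1={r}: ((!s U X(q)) U (F(p) | (r U q)))=True (!s U X(q))=True !s=True s=False X(q)=True q=False (F(p) | (r U q))=True F(p)=True p=False (r U q)=True r=True
s_2={q}: ((!s U X(q)) U (F(p) | (r U q)))=True (!s U X(q))=False !s=True s=False X(q)=False q=True (F(p) | (r U q))=True F(p)=True p=False (r U q)=True r=False
s_3={s}: ((!s U X(q)) U (F(p) | (r U q)))=True (!s U X(q))=False !s=False s=True X(q)=False q=False (F(p) | (r U q))=True F(p)=True p=False (r U q)=False r=False
s_4={p,r,s}: ((!s U X(q)) U (F(p) | (r U q)))=True (!s U X(q))=True !s=False s=True X(q)=True q=False (F(p) | (r U q))=True F(p)=True p=True (r U q)=True r=True
s_5={q,r}: ((!s U X(q)) U (F(p) | (r U q)))=True (!s U X(q))=False !s=True s=False X(q)=False q=True (F(p) | (r U q))=True F(p)=False p=False (r U q)=True r=True
Evaluating at position 3: result = True

Answer: true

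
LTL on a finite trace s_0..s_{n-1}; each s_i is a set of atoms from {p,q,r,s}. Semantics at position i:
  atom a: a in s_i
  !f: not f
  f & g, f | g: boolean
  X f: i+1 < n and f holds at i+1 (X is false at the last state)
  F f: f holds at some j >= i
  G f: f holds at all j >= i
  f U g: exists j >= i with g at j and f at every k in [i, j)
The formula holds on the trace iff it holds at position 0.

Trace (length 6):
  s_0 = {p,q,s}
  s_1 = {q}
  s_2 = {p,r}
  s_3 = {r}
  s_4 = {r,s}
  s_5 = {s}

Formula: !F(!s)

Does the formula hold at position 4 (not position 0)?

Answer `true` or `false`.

s_0={p,q,s}: !F(!s)=False F(!s)=True !s=False s=True
s_1={q}: !F(!s)=False F(!s)=True !s=True s=False
s_2={p,r}: !F(!s)=False F(!s)=True !s=True s=False
s_3={r}: !F(!s)=False F(!s)=True !s=True s=False
s_4={r,s}: !F(!s)=True F(!s)=False !s=False s=True
s_5={s}: !F(!s)=True F(!s)=False !s=False s=True
Evaluating at position 4: result = True

Answer: true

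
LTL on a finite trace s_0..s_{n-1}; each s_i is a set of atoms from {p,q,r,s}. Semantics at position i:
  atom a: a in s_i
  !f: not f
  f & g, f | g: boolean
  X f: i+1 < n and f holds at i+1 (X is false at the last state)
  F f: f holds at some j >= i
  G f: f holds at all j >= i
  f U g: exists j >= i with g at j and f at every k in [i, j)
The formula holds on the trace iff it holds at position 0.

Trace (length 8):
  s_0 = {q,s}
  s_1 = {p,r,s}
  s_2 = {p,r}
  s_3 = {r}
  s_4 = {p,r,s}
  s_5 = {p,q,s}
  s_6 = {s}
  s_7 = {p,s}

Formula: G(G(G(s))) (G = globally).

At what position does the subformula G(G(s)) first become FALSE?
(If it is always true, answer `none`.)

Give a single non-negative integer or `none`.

s_0={q,s}: G(G(s))=False G(s)=False s=True
s_1={p,r,s}: G(G(s))=False G(s)=False s=True
s_2={p,r}: G(G(s))=False G(s)=False s=False
s_3={r}: G(G(s))=False G(s)=False s=False
s_4={p,r,s}: G(G(s))=True G(s)=True s=True
s_5={p,q,s}: G(G(s))=True G(s)=True s=True
s_6={s}: G(G(s))=True G(s)=True s=True
s_7={p,s}: G(G(s))=True G(s)=True s=True
G(G(G(s))) holds globally = False
First violation at position 0.

Answer: 0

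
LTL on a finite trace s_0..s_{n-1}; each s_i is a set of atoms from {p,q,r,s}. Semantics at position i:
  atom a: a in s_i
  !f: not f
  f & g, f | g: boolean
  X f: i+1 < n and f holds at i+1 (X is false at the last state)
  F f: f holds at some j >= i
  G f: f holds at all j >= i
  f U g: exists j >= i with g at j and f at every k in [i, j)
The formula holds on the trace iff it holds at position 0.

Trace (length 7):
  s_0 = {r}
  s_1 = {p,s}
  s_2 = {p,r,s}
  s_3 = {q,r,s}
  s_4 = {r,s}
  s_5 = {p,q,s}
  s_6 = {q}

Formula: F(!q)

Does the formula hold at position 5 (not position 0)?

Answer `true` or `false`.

Answer: false

Derivation:
s_0={r}: F(!q)=True !q=True q=False
s_1={p,s}: F(!q)=True !q=True q=False
s_2={p,r,s}: F(!q)=True !q=True q=False
s_3={q,r,s}: F(!q)=True !q=False q=True
s_4={r,s}: F(!q)=True !q=True q=False
s_5={p,q,s}: F(!q)=False !q=False q=True
s_6={q}: F(!q)=False !q=False q=True
Evaluating at position 5: result = False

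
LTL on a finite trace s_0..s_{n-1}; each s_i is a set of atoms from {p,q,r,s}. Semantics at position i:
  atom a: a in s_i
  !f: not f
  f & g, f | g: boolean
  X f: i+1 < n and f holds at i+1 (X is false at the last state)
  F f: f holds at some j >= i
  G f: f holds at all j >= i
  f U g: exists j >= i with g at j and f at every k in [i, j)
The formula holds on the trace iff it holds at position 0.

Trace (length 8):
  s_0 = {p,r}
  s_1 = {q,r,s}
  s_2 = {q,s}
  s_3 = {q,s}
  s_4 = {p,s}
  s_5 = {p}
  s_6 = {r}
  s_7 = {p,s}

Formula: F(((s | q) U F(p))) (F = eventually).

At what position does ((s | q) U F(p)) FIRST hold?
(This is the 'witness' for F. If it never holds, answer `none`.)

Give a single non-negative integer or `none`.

Answer: 0

Derivation:
s_0={p,r}: ((s | q) U F(p))=True (s | q)=False s=False q=False F(p)=True p=True
s_1={q,r,s}: ((s | q) U F(p))=True (s | q)=True s=True q=True F(p)=True p=False
s_2={q,s}: ((s | q) U F(p))=True (s | q)=True s=True q=True F(p)=True p=False
s_3={q,s}: ((s | q) U F(p))=True (s | q)=True s=True q=True F(p)=True p=False
s_4={p,s}: ((s | q) U F(p))=True (s | q)=True s=True q=False F(p)=True p=True
s_5={p}: ((s | q) U F(p))=True (s | q)=False s=False q=False F(p)=True p=True
s_6={r}: ((s | q) U F(p))=True (s | q)=False s=False q=False F(p)=True p=False
s_7={p,s}: ((s | q) U F(p))=True (s | q)=True s=True q=False F(p)=True p=True
F(((s | q) U F(p))) holds; first witness at position 0.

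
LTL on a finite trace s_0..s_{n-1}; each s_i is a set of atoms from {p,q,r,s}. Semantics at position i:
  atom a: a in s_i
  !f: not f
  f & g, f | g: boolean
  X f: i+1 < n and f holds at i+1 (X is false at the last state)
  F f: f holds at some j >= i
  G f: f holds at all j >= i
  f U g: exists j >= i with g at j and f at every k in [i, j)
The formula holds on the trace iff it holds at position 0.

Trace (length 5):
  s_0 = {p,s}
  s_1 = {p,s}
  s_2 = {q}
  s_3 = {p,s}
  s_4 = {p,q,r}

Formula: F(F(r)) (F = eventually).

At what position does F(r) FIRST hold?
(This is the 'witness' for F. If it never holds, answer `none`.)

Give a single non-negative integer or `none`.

Answer: 0

Derivation:
s_0={p,s}: F(r)=True r=False
s_1={p,s}: F(r)=True r=False
s_2={q}: F(r)=True r=False
s_3={p,s}: F(r)=True r=False
s_4={p,q,r}: F(r)=True r=True
F(F(r)) holds; first witness at position 0.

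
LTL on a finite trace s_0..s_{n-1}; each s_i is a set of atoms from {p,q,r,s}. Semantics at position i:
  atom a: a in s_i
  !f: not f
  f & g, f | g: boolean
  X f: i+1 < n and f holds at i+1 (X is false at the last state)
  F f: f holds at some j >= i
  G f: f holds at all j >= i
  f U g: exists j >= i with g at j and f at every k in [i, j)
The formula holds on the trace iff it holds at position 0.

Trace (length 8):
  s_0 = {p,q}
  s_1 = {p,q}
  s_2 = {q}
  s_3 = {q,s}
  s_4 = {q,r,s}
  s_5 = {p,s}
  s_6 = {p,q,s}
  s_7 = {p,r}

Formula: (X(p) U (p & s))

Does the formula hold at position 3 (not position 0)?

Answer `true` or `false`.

Answer: false

Derivation:
s_0={p,q}: (X(p) U (p & s))=False X(p)=True p=True (p & s)=False s=False
s_1={p,q}: (X(p) U (p & s))=False X(p)=False p=True (p & s)=False s=False
s_2={q}: (X(p) U (p & s))=False X(p)=False p=False (p & s)=False s=False
s_3={q,s}: (X(p) U (p & s))=False X(p)=False p=False (p & s)=False s=True
s_4={q,r,s}: (X(p) U (p & s))=True X(p)=True p=False (p & s)=False s=True
s_5={p,s}: (X(p) U (p & s))=True X(p)=True p=True (p & s)=True s=True
s_6={p,q,s}: (X(p) U (p & s))=True X(p)=True p=True (p & s)=True s=True
s_7={p,r}: (X(p) U (p & s))=False X(p)=False p=True (p & s)=False s=False
Evaluating at position 3: result = False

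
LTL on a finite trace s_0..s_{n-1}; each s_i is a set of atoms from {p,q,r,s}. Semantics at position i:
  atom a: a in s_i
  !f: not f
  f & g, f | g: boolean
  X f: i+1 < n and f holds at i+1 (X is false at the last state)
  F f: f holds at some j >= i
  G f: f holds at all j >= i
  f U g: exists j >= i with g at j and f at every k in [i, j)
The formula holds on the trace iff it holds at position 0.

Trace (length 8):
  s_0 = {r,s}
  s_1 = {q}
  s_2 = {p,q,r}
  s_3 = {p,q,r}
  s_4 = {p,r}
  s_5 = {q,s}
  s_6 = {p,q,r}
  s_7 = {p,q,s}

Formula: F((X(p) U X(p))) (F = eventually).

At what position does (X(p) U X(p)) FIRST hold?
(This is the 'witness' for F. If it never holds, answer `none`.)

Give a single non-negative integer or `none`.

s_0={r,s}: (X(p) U X(p))=False X(p)=False p=False
s_1={q}: (X(p) U X(p))=True X(p)=True p=False
s_2={p,q,r}: (X(p) U X(p))=True X(p)=True p=True
s_3={p,q,r}: (X(p) U X(p))=True X(p)=True p=True
s_4={p,r}: (X(p) U X(p))=False X(p)=False p=True
s_5={q,s}: (X(p) U X(p))=True X(p)=True p=False
s_6={p,q,r}: (X(p) U X(p))=True X(p)=True p=True
s_7={p,q,s}: (X(p) U X(p))=False X(p)=False p=True
F((X(p) U X(p))) holds; first witness at position 1.

Answer: 1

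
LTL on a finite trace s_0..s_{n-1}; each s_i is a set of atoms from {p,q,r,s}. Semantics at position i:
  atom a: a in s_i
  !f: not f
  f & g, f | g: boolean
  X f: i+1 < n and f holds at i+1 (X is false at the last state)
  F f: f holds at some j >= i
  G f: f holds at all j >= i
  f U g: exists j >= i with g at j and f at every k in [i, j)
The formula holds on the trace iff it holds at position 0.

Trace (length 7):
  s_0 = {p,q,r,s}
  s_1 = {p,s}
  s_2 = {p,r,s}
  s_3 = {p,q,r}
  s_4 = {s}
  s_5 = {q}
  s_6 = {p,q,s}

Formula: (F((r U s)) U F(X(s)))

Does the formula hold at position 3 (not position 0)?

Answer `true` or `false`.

s_0={p,q,r,s}: (F((r U s)) U F(X(s)))=True F((r U s))=True (r U s)=True r=True s=True F(X(s))=True X(s)=True
s_1={p,s}: (F((r U s)) U F(X(s)))=True F((r U s))=True (r U s)=True r=False s=True F(X(s))=True X(s)=True
s_2={p,r,s}: (F((r U s)) U F(X(s)))=True F((r U s))=True (r U s)=True r=True s=True F(X(s))=True X(s)=False
s_3={p,q,r}: (F((r U s)) U F(X(s)))=True F((r U s))=True (r U s)=True r=True s=False F(X(s))=True X(s)=True
s_4={s}: (F((r U s)) U F(X(s)))=True F((r U s))=True (r U s)=True r=False s=True F(X(s))=True X(s)=False
s_5={q}: (F((r U s)) U F(X(s)))=True F((r U s))=True (r U s)=False r=False s=False F(X(s))=True X(s)=True
s_6={p,q,s}: (F((r U s)) U F(X(s)))=False F((r U s))=True (r U s)=True r=False s=True F(X(s))=False X(s)=False
Evaluating at position 3: result = True

Answer: true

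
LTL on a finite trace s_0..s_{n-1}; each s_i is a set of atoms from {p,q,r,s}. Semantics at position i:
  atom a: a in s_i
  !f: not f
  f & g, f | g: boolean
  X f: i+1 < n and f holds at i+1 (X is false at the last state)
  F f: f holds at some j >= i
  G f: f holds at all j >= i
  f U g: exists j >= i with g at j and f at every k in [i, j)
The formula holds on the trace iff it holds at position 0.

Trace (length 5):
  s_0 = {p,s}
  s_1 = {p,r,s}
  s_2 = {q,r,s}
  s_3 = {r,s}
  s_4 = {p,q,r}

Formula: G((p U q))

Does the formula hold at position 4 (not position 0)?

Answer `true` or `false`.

s_0={p,s}: G((p U q))=False (p U q)=True p=True q=False
s_1={p,r,s}: G((p U q))=False (p U q)=True p=True q=False
s_2={q,r,s}: G((p U q))=False (p U q)=True p=False q=True
s_3={r,s}: G((p U q))=False (p U q)=False p=False q=False
s_4={p,q,r}: G((p U q))=True (p U q)=True p=True q=True
Evaluating at position 4: result = True

Answer: true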